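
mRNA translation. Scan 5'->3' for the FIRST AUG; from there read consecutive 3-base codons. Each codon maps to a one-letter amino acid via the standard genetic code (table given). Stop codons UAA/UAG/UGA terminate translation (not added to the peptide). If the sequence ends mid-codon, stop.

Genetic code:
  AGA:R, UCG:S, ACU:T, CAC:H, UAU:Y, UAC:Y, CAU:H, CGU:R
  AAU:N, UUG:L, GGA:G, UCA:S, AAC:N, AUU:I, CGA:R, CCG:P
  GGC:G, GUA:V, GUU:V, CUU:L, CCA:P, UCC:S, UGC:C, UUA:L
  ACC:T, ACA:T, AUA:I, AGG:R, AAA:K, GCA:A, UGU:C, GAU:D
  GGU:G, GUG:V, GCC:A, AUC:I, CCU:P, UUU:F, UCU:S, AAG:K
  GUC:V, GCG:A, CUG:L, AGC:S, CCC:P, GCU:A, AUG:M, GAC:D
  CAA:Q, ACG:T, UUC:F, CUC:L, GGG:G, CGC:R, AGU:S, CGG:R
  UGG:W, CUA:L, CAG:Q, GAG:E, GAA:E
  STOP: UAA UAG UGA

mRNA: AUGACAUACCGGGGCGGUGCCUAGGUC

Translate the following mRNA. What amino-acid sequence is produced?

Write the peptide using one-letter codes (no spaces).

start AUG at pos 0
pos 0: AUG -> M; peptide=M
pos 3: ACA -> T; peptide=MT
pos 6: UAC -> Y; peptide=MTY
pos 9: CGG -> R; peptide=MTYR
pos 12: GGC -> G; peptide=MTYRG
pos 15: GGU -> G; peptide=MTYRGG
pos 18: GCC -> A; peptide=MTYRGGA
pos 21: UAG -> STOP

Answer: MTYRGGA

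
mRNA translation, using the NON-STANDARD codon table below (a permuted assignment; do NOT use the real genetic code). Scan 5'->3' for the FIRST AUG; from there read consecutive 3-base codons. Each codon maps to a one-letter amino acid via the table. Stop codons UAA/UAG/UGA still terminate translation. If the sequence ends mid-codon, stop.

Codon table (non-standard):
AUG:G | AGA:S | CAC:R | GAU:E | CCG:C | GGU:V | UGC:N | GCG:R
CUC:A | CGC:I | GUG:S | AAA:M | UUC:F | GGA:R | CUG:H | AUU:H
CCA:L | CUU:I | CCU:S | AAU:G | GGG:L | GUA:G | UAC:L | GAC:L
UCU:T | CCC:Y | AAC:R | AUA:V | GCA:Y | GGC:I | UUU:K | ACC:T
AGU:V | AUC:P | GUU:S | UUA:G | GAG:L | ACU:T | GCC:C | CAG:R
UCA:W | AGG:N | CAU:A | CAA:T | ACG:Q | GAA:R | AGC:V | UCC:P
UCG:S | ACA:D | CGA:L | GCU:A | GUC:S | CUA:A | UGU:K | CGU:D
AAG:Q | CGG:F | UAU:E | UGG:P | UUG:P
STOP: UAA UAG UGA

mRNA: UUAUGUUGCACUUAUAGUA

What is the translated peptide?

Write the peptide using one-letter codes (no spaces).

Answer: GPRG

Derivation:
start AUG at pos 2
pos 2: AUG -> G; peptide=G
pos 5: UUG -> P; peptide=GP
pos 8: CAC -> R; peptide=GPR
pos 11: UUA -> G; peptide=GPRG
pos 14: UAG -> STOP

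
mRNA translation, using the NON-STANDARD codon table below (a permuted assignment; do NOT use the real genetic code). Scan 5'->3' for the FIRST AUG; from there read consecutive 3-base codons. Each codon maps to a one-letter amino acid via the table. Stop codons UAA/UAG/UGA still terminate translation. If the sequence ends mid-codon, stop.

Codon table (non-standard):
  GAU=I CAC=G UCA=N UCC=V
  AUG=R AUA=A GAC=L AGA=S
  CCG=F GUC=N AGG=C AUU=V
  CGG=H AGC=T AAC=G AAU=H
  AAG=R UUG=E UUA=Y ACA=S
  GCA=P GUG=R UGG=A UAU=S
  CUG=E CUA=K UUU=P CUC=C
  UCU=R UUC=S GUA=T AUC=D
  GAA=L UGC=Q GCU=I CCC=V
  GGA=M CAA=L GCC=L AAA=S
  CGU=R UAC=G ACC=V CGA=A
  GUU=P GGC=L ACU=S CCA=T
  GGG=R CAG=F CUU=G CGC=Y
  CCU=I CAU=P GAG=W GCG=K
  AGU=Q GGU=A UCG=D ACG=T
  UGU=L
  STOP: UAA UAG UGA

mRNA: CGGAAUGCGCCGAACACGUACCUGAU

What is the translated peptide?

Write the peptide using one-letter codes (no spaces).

Answer: RYASRV

Derivation:
start AUG at pos 4
pos 4: AUG -> R; peptide=R
pos 7: CGC -> Y; peptide=RY
pos 10: CGA -> A; peptide=RYA
pos 13: ACA -> S; peptide=RYAS
pos 16: CGU -> R; peptide=RYASR
pos 19: ACC -> V; peptide=RYASRV
pos 22: UGA -> STOP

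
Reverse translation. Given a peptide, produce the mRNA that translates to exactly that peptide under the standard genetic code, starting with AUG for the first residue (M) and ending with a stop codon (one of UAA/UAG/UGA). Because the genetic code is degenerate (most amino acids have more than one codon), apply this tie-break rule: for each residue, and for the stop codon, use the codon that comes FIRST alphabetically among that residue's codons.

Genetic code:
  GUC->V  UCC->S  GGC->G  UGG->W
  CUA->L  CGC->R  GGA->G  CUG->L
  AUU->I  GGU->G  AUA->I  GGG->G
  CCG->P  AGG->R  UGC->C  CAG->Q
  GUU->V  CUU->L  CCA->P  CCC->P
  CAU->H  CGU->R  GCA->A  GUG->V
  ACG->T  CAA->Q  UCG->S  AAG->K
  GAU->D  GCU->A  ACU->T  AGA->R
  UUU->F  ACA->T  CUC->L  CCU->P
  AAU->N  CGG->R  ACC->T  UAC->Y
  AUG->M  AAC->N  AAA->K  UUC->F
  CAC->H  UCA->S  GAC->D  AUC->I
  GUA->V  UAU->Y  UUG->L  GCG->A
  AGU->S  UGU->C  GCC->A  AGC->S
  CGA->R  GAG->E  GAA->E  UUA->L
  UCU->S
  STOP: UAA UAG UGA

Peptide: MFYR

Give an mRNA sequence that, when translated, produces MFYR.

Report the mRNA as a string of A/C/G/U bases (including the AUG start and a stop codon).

residue 1: M -> AUG (start codon)
residue 2: F codons sorted = UUC,UUU -> pick first = UUC
residue 3: Y codons sorted = UAC,UAU -> pick first = UAC
residue 4: R codons sorted = AGA,AGG,CGA,CGC,CGG,CGU -> pick first = AGA
terminator: stop codons sorted = UAA,UAG,UGA -> pick first = UAA

Answer: mRNA: AUGUUCUACAGAUAA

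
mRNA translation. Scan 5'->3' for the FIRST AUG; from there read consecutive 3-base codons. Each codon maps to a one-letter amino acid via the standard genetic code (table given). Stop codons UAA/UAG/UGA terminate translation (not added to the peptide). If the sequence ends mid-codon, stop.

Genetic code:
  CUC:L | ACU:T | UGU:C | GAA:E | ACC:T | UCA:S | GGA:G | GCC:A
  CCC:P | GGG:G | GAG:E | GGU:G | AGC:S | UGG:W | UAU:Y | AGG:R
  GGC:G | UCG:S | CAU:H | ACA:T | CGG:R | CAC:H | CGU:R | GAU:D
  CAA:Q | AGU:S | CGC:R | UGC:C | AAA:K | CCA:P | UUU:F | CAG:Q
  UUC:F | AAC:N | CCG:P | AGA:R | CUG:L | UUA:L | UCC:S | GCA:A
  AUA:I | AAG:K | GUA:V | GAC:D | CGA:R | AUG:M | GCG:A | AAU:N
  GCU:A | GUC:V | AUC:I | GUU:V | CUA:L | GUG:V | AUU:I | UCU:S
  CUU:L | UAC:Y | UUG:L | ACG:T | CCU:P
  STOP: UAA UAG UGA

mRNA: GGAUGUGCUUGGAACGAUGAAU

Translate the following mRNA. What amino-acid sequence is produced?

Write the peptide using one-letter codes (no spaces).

Answer: MCLER

Derivation:
start AUG at pos 2
pos 2: AUG -> M; peptide=M
pos 5: UGC -> C; peptide=MC
pos 8: UUG -> L; peptide=MCL
pos 11: GAA -> E; peptide=MCLE
pos 14: CGA -> R; peptide=MCLER
pos 17: UGA -> STOP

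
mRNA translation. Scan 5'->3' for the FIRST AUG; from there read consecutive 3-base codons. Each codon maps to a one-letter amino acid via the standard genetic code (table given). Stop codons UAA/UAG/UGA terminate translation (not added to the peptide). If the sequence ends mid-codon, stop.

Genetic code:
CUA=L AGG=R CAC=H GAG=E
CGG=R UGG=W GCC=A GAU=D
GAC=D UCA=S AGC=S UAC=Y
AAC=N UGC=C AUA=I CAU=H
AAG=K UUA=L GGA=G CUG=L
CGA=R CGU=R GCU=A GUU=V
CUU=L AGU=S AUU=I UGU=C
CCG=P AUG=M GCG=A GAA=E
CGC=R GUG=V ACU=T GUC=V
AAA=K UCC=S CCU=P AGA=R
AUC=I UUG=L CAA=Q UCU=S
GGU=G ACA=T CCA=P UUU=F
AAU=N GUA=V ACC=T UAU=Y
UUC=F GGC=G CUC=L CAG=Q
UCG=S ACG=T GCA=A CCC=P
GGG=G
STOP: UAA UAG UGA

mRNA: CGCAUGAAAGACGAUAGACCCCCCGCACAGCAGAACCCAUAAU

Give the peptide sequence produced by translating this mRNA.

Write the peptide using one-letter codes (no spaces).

start AUG at pos 3
pos 3: AUG -> M; peptide=M
pos 6: AAA -> K; peptide=MK
pos 9: GAC -> D; peptide=MKD
pos 12: GAU -> D; peptide=MKDD
pos 15: AGA -> R; peptide=MKDDR
pos 18: CCC -> P; peptide=MKDDRP
pos 21: CCC -> P; peptide=MKDDRPP
pos 24: GCA -> A; peptide=MKDDRPPA
pos 27: CAG -> Q; peptide=MKDDRPPAQ
pos 30: CAG -> Q; peptide=MKDDRPPAQQ
pos 33: AAC -> N; peptide=MKDDRPPAQQN
pos 36: CCA -> P; peptide=MKDDRPPAQQNP
pos 39: UAA -> STOP

Answer: MKDDRPPAQQNP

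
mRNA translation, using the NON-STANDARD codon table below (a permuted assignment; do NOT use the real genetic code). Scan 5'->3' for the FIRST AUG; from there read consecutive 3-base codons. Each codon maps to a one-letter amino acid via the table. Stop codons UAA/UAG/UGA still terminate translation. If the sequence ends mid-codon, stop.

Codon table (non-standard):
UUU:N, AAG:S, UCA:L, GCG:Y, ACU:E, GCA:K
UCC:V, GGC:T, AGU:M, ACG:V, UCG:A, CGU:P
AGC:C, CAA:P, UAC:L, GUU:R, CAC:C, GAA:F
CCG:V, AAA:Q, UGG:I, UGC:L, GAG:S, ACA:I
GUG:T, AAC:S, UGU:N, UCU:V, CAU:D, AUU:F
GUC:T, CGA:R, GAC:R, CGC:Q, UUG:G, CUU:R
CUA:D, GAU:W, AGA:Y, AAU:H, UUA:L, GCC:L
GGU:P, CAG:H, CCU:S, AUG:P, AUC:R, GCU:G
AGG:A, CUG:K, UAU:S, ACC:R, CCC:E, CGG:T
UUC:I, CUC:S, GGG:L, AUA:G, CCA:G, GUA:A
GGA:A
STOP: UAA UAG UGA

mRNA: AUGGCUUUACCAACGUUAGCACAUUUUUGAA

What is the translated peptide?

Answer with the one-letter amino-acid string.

start AUG at pos 0
pos 0: AUG -> P; peptide=P
pos 3: GCU -> G; peptide=PG
pos 6: UUA -> L; peptide=PGL
pos 9: CCA -> G; peptide=PGLG
pos 12: ACG -> V; peptide=PGLGV
pos 15: UUA -> L; peptide=PGLGVL
pos 18: GCA -> K; peptide=PGLGVLK
pos 21: CAU -> D; peptide=PGLGVLKD
pos 24: UUU -> N; peptide=PGLGVLKDN
pos 27: UGA -> STOP

Answer: PGLGVLKDN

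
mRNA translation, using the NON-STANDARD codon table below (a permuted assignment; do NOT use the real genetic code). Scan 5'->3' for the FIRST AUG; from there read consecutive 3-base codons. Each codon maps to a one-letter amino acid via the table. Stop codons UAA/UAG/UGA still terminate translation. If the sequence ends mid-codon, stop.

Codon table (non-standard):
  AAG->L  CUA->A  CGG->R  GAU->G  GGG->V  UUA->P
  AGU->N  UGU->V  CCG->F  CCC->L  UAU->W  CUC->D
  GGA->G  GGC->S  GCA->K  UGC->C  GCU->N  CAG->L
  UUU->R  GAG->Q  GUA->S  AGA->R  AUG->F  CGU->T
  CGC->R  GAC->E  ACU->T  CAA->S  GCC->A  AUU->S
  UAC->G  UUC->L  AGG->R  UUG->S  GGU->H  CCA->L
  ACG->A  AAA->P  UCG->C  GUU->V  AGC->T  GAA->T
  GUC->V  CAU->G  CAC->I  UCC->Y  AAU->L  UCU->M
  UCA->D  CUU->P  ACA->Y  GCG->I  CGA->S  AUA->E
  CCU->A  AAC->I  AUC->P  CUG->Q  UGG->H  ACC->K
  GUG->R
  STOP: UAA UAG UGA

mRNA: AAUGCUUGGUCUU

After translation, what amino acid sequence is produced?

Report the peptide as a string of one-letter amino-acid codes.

start AUG at pos 1
pos 1: AUG -> F; peptide=F
pos 4: CUU -> P; peptide=FP
pos 7: GGU -> H; peptide=FPH
pos 10: CUU -> P; peptide=FPHP
pos 13: only 0 nt remain (<3), stop (end of mRNA)

Answer: FPHP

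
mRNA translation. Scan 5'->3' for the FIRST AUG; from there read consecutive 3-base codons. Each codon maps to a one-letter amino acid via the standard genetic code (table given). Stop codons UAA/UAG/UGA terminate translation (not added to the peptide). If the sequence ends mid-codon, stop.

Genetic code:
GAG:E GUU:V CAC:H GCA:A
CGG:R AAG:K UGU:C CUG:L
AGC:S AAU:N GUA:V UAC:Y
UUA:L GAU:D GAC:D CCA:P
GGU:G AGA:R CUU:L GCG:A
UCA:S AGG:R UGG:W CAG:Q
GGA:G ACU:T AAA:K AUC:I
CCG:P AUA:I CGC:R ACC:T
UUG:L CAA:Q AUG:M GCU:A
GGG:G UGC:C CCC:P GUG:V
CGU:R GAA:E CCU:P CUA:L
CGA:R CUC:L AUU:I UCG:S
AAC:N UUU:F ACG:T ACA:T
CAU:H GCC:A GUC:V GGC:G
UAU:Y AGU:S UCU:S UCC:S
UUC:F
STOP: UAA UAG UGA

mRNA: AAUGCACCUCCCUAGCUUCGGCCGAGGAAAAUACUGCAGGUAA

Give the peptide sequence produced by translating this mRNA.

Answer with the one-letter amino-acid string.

start AUG at pos 1
pos 1: AUG -> M; peptide=M
pos 4: CAC -> H; peptide=MH
pos 7: CUC -> L; peptide=MHL
pos 10: CCU -> P; peptide=MHLP
pos 13: AGC -> S; peptide=MHLPS
pos 16: UUC -> F; peptide=MHLPSF
pos 19: GGC -> G; peptide=MHLPSFG
pos 22: CGA -> R; peptide=MHLPSFGR
pos 25: GGA -> G; peptide=MHLPSFGRG
pos 28: AAA -> K; peptide=MHLPSFGRGK
pos 31: UAC -> Y; peptide=MHLPSFGRGKY
pos 34: UGC -> C; peptide=MHLPSFGRGKYC
pos 37: AGG -> R; peptide=MHLPSFGRGKYCR
pos 40: UAA -> STOP

Answer: MHLPSFGRGKYCR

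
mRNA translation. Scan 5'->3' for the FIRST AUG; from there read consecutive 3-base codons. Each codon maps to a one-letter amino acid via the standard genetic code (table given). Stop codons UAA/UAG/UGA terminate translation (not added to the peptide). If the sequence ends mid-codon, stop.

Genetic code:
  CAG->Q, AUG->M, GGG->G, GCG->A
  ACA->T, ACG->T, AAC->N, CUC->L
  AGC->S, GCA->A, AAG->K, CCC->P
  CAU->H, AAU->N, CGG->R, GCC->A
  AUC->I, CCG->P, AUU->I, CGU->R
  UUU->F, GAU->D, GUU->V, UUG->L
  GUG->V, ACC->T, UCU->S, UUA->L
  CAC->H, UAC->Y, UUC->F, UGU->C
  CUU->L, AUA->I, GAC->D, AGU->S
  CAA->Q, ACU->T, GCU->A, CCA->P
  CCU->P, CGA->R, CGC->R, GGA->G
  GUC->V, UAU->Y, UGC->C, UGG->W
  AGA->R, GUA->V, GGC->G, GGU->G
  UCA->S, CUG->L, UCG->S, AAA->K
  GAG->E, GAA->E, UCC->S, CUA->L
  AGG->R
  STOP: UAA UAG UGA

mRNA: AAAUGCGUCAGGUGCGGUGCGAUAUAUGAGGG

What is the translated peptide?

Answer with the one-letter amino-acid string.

start AUG at pos 2
pos 2: AUG -> M; peptide=M
pos 5: CGU -> R; peptide=MR
pos 8: CAG -> Q; peptide=MRQ
pos 11: GUG -> V; peptide=MRQV
pos 14: CGG -> R; peptide=MRQVR
pos 17: UGC -> C; peptide=MRQVRC
pos 20: GAU -> D; peptide=MRQVRCD
pos 23: AUA -> I; peptide=MRQVRCDI
pos 26: UGA -> STOP

Answer: MRQVRCDI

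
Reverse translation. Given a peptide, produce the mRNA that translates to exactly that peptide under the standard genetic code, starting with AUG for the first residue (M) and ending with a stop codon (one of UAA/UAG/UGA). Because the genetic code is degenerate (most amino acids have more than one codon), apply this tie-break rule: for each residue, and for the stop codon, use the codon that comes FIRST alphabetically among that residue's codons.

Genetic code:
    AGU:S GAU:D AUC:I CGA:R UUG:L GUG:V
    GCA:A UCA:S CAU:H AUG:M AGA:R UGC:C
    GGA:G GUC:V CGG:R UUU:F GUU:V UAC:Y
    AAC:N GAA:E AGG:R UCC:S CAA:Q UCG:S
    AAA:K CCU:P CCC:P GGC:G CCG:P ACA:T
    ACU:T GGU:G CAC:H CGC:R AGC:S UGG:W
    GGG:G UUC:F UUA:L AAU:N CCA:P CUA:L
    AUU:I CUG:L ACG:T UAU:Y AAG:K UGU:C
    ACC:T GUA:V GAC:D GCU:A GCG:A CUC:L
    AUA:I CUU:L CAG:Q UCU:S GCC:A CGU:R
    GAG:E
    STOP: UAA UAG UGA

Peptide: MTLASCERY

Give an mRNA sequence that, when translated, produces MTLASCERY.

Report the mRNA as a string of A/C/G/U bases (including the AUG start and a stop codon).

residue 1: M -> AUG (start codon)
residue 2: T codons sorted = ACA,ACC,ACG,ACU -> pick first = ACA
residue 3: L codons sorted = CUA,CUC,CUG,CUU,UUA,UUG -> pick first = CUA
residue 4: A codons sorted = GCA,GCC,GCG,GCU -> pick first = GCA
residue 5: S codons sorted = AGC,AGU,UCA,UCC,UCG,UCU -> pick first = AGC
residue 6: C codons sorted = UGC,UGU -> pick first = UGC
residue 7: E codons sorted = GAA,GAG -> pick first = GAA
residue 8: R codons sorted = AGA,AGG,CGA,CGC,CGG,CGU -> pick first = AGA
residue 9: Y codons sorted = UAC,UAU -> pick first = UAC
terminator: stop codons sorted = UAA,UAG,UGA -> pick first = UAA

Answer: mRNA: AUGACACUAGCAAGCUGCGAAAGAUACUAA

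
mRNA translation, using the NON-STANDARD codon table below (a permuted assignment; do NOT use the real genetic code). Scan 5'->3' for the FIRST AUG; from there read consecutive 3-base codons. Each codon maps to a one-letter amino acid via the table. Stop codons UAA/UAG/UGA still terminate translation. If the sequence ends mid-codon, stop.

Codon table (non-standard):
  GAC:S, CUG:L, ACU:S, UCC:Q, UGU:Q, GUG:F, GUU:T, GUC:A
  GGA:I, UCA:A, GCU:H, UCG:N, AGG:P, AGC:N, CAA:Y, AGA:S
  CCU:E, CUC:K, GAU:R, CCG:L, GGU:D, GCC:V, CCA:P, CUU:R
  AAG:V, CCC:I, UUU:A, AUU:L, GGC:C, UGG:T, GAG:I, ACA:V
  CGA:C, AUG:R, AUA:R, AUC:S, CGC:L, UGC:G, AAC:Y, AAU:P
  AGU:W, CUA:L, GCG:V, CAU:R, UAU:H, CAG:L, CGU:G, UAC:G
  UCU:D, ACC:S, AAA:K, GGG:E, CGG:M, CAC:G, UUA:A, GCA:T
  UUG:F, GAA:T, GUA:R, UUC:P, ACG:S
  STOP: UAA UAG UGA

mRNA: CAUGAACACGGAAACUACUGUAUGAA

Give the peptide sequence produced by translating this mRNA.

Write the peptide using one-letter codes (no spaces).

Answer: RYSTSSR

Derivation:
start AUG at pos 1
pos 1: AUG -> R; peptide=R
pos 4: AAC -> Y; peptide=RY
pos 7: ACG -> S; peptide=RYS
pos 10: GAA -> T; peptide=RYST
pos 13: ACU -> S; peptide=RYSTS
pos 16: ACU -> S; peptide=RYSTSS
pos 19: GUA -> R; peptide=RYSTSSR
pos 22: UGA -> STOP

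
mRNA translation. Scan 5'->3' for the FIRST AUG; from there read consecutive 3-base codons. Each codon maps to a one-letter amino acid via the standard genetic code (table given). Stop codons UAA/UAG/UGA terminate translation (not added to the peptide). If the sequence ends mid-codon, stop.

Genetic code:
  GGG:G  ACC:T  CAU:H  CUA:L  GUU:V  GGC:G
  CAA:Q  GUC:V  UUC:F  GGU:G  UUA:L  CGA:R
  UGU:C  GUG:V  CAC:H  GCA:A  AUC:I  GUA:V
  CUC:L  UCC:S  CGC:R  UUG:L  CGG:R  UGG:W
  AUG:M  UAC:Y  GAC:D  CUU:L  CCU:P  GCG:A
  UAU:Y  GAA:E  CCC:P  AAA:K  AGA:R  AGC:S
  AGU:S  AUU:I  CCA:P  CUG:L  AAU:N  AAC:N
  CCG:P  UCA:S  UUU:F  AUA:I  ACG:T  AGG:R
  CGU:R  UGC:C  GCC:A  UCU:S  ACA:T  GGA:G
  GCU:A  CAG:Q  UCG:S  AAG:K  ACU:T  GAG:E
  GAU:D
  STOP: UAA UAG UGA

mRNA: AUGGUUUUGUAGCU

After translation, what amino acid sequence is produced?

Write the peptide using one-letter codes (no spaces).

Answer: MVL

Derivation:
start AUG at pos 0
pos 0: AUG -> M; peptide=M
pos 3: GUU -> V; peptide=MV
pos 6: UUG -> L; peptide=MVL
pos 9: UAG -> STOP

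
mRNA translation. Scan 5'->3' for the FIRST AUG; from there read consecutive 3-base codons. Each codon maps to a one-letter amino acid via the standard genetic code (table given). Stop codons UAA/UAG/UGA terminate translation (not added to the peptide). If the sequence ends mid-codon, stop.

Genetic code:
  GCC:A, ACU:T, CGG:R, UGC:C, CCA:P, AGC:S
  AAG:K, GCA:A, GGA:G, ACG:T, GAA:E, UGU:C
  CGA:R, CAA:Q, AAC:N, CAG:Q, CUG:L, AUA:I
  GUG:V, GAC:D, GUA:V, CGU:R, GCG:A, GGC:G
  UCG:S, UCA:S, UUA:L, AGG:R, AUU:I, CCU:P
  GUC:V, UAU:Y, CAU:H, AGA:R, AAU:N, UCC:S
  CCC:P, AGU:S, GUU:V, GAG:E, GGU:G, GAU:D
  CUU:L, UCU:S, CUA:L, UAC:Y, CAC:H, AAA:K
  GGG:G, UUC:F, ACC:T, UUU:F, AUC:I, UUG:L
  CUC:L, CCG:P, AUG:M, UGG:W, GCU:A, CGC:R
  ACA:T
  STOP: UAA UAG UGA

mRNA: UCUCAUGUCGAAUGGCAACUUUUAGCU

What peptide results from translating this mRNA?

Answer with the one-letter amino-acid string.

start AUG at pos 4
pos 4: AUG -> M; peptide=M
pos 7: UCG -> S; peptide=MS
pos 10: AAU -> N; peptide=MSN
pos 13: GGC -> G; peptide=MSNG
pos 16: AAC -> N; peptide=MSNGN
pos 19: UUU -> F; peptide=MSNGNF
pos 22: UAG -> STOP

Answer: MSNGNF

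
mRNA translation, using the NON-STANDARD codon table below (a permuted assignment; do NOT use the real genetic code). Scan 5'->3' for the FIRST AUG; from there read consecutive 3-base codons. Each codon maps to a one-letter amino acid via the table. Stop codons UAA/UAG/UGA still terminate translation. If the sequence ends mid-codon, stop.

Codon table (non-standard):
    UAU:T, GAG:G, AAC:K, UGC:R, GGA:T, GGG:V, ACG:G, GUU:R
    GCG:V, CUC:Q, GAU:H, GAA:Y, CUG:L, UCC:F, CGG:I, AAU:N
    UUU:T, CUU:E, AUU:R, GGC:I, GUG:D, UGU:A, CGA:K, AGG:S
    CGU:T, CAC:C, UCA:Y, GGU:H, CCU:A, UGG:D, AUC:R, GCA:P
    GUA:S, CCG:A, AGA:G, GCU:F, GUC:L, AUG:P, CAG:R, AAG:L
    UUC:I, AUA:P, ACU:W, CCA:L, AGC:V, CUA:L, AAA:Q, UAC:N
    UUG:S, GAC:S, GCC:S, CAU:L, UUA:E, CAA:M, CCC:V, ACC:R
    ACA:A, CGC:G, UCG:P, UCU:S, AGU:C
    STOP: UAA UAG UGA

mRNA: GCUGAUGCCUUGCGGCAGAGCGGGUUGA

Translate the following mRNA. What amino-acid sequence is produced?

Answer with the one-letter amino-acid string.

Answer: PARIGVH

Derivation:
start AUG at pos 4
pos 4: AUG -> P; peptide=P
pos 7: CCU -> A; peptide=PA
pos 10: UGC -> R; peptide=PAR
pos 13: GGC -> I; peptide=PARI
pos 16: AGA -> G; peptide=PARIG
pos 19: GCG -> V; peptide=PARIGV
pos 22: GGU -> H; peptide=PARIGVH
pos 25: UGA -> STOP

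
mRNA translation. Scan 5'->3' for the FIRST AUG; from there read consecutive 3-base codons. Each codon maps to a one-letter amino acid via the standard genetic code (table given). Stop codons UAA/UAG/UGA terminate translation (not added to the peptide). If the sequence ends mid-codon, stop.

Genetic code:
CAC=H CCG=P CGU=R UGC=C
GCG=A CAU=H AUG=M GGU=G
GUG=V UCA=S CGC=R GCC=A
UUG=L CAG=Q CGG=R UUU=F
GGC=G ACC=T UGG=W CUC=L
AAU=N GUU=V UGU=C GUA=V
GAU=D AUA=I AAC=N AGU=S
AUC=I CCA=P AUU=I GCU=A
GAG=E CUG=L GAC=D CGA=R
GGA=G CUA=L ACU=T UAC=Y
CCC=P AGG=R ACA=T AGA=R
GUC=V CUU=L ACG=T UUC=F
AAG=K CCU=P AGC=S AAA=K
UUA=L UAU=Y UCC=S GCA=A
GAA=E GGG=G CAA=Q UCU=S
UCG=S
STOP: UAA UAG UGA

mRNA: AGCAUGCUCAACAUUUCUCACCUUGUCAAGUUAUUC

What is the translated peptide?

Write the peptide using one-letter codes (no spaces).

Answer: MLNISHLVKLF

Derivation:
start AUG at pos 3
pos 3: AUG -> M; peptide=M
pos 6: CUC -> L; peptide=ML
pos 9: AAC -> N; peptide=MLN
pos 12: AUU -> I; peptide=MLNI
pos 15: UCU -> S; peptide=MLNIS
pos 18: CAC -> H; peptide=MLNISH
pos 21: CUU -> L; peptide=MLNISHL
pos 24: GUC -> V; peptide=MLNISHLV
pos 27: AAG -> K; peptide=MLNISHLVK
pos 30: UUA -> L; peptide=MLNISHLVKL
pos 33: UUC -> F; peptide=MLNISHLVKLF
pos 36: only 0 nt remain (<3), stop (end of mRNA)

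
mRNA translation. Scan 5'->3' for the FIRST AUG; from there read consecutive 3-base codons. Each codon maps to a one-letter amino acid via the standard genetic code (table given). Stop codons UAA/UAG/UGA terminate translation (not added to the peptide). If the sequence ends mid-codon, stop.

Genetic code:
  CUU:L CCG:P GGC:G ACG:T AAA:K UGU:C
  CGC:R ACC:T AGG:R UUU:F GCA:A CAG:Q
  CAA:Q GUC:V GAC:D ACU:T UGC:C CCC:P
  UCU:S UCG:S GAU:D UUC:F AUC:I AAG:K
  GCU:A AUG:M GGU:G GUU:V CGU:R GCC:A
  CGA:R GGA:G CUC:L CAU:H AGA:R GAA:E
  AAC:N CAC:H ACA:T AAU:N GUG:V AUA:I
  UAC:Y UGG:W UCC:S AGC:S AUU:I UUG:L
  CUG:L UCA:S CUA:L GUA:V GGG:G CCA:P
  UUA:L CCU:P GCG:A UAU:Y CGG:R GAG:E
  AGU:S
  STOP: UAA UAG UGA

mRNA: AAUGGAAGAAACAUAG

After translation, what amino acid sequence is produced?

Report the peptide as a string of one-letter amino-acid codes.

start AUG at pos 1
pos 1: AUG -> M; peptide=M
pos 4: GAA -> E; peptide=ME
pos 7: GAA -> E; peptide=MEE
pos 10: ACA -> T; peptide=MEET
pos 13: UAG -> STOP

Answer: MEET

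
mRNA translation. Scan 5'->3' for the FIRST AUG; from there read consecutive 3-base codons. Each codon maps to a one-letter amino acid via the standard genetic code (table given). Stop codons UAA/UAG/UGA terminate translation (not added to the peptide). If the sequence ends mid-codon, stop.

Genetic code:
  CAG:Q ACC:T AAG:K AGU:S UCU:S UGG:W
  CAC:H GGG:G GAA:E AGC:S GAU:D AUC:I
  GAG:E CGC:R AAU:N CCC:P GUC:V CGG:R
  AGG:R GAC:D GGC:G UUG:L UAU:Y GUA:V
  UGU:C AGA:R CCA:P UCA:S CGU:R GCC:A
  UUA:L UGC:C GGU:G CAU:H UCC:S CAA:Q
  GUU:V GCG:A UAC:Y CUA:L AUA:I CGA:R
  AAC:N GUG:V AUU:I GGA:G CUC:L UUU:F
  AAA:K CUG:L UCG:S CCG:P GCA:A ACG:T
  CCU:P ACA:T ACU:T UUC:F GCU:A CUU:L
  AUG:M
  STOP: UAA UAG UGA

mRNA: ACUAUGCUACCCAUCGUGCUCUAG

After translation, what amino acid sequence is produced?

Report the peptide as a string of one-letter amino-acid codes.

start AUG at pos 3
pos 3: AUG -> M; peptide=M
pos 6: CUA -> L; peptide=ML
pos 9: CCC -> P; peptide=MLP
pos 12: AUC -> I; peptide=MLPI
pos 15: GUG -> V; peptide=MLPIV
pos 18: CUC -> L; peptide=MLPIVL
pos 21: UAG -> STOP

Answer: MLPIVL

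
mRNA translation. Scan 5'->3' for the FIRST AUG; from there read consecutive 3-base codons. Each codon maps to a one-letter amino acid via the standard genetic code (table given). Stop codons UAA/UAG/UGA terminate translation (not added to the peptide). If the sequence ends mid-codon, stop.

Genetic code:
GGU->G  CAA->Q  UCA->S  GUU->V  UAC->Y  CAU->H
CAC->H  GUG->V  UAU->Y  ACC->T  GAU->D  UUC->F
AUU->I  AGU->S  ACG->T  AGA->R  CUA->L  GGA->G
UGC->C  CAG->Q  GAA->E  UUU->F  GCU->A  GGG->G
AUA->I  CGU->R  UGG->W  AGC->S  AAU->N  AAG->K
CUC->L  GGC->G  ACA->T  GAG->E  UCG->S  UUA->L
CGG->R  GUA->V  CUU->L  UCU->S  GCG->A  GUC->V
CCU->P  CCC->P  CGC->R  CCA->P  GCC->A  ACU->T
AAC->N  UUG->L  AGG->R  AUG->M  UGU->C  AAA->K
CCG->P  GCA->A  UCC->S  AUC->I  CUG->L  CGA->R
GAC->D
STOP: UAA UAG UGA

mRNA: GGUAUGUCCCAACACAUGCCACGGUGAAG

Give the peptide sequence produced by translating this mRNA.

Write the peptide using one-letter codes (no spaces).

Answer: MSQHMPR

Derivation:
start AUG at pos 3
pos 3: AUG -> M; peptide=M
pos 6: UCC -> S; peptide=MS
pos 9: CAA -> Q; peptide=MSQ
pos 12: CAC -> H; peptide=MSQH
pos 15: AUG -> M; peptide=MSQHM
pos 18: CCA -> P; peptide=MSQHMP
pos 21: CGG -> R; peptide=MSQHMPR
pos 24: UGA -> STOP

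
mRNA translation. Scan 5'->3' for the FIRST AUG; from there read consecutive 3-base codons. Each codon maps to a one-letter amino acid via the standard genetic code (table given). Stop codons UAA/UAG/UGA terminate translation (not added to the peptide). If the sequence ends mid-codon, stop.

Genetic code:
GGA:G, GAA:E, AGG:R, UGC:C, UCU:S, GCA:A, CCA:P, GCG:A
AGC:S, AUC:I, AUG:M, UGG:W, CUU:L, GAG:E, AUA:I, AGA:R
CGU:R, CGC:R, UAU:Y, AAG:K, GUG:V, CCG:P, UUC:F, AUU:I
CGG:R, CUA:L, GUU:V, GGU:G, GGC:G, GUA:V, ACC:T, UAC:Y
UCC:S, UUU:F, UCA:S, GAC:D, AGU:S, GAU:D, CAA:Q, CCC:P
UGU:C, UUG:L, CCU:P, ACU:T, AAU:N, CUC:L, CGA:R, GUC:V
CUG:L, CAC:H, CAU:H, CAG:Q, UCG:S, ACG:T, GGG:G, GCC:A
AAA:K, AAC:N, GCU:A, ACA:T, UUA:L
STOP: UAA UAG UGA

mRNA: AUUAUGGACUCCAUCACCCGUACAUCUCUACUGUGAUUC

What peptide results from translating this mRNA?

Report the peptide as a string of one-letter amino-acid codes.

Answer: MDSITRTSLL

Derivation:
start AUG at pos 3
pos 3: AUG -> M; peptide=M
pos 6: GAC -> D; peptide=MD
pos 9: UCC -> S; peptide=MDS
pos 12: AUC -> I; peptide=MDSI
pos 15: ACC -> T; peptide=MDSIT
pos 18: CGU -> R; peptide=MDSITR
pos 21: ACA -> T; peptide=MDSITRT
pos 24: UCU -> S; peptide=MDSITRTS
pos 27: CUA -> L; peptide=MDSITRTSL
pos 30: CUG -> L; peptide=MDSITRTSLL
pos 33: UGA -> STOP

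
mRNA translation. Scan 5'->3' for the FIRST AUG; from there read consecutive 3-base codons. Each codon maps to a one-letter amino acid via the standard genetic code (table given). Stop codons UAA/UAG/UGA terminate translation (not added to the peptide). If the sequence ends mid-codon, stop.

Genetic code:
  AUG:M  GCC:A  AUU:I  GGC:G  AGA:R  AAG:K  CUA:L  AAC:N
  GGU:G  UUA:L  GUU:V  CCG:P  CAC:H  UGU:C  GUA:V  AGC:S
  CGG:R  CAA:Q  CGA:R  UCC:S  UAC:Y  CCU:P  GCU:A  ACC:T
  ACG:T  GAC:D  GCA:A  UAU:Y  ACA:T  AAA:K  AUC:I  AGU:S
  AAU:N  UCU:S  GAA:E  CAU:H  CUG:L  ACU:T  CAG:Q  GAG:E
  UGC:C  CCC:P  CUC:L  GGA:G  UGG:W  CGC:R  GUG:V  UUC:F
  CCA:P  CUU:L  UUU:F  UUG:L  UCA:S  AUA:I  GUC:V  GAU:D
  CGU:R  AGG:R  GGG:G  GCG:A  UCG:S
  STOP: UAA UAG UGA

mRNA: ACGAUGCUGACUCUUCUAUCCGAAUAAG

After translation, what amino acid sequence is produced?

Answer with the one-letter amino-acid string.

start AUG at pos 3
pos 3: AUG -> M; peptide=M
pos 6: CUG -> L; peptide=ML
pos 9: ACU -> T; peptide=MLT
pos 12: CUU -> L; peptide=MLTL
pos 15: CUA -> L; peptide=MLTLL
pos 18: UCC -> S; peptide=MLTLLS
pos 21: GAA -> E; peptide=MLTLLSE
pos 24: UAA -> STOP

Answer: MLTLLSE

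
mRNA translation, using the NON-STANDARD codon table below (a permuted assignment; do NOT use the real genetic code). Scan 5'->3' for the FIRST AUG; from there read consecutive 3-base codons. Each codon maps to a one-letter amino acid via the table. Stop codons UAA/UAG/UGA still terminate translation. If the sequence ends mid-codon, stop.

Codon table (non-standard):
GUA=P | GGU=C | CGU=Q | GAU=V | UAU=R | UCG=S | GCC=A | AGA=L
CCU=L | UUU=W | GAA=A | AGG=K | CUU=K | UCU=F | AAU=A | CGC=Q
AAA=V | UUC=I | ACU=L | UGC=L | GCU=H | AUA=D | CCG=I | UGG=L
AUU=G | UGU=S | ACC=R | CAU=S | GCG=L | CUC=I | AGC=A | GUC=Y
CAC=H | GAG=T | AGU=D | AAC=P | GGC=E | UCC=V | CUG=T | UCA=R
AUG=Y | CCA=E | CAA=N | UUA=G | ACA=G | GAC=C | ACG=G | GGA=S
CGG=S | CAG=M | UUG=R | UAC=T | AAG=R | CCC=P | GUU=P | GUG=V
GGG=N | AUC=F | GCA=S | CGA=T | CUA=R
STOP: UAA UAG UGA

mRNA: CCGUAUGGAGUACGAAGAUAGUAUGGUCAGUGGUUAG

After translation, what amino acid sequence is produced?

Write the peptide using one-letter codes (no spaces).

start AUG at pos 4
pos 4: AUG -> Y; peptide=Y
pos 7: GAG -> T; peptide=YT
pos 10: UAC -> T; peptide=YTT
pos 13: GAA -> A; peptide=YTTA
pos 16: GAU -> V; peptide=YTTAV
pos 19: AGU -> D; peptide=YTTAVD
pos 22: AUG -> Y; peptide=YTTAVDY
pos 25: GUC -> Y; peptide=YTTAVDYY
pos 28: AGU -> D; peptide=YTTAVDYYD
pos 31: GGU -> C; peptide=YTTAVDYYDC
pos 34: UAG -> STOP

Answer: YTTAVDYYDC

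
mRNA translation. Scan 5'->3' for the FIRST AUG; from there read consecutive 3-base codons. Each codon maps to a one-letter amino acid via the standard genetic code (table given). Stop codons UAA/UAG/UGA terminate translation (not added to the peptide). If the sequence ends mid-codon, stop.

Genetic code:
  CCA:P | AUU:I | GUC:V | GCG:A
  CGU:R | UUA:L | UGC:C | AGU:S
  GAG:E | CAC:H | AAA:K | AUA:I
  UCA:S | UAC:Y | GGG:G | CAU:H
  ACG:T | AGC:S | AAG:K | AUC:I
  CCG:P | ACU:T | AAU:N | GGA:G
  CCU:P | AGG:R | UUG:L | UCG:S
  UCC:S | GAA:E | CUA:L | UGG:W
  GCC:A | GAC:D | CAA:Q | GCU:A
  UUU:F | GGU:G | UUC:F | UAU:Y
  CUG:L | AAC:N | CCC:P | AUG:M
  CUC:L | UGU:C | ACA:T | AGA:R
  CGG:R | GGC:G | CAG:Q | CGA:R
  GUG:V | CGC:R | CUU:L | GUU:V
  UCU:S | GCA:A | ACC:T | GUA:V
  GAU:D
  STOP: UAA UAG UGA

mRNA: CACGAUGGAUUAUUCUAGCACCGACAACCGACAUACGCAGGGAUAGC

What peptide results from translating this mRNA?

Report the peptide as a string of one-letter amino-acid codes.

Answer: MDYSSTDNRHTQG

Derivation:
start AUG at pos 4
pos 4: AUG -> M; peptide=M
pos 7: GAU -> D; peptide=MD
pos 10: UAU -> Y; peptide=MDY
pos 13: UCU -> S; peptide=MDYS
pos 16: AGC -> S; peptide=MDYSS
pos 19: ACC -> T; peptide=MDYSST
pos 22: GAC -> D; peptide=MDYSSTD
pos 25: AAC -> N; peptide=MDYSSTDN
pos 28: CGA -> R; peptide=MDYSSTDNR
pos 31: CAU -> H; peptide=MDYSSTDNRH
pos 34: ACG -> T; peptide=MDYSSTDNRHT
pos 37: CAG -> Q; peptide=MDYSSTDNRHTQ
pos 40: GGA -> G; peptide=MDYSSTDNRHTQG
pos 43: UAG -> STOP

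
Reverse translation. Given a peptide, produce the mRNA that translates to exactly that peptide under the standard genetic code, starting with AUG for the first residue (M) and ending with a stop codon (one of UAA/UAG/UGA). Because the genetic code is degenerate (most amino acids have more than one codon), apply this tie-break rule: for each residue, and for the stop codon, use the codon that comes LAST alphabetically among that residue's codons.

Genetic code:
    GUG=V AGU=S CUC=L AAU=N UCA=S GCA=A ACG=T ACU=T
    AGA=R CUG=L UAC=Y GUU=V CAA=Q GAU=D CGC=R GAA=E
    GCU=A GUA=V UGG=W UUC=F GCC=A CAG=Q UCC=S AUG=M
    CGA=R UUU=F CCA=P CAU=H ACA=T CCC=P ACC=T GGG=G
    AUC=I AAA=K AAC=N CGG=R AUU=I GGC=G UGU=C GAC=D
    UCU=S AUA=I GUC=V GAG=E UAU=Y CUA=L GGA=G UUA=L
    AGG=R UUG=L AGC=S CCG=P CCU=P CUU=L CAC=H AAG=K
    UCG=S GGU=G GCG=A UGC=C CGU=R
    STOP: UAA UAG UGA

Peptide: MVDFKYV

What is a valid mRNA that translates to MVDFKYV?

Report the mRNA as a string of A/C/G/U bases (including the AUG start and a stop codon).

residue 1: M -> AUG (start codon)
residue 2: V codons sorted = GUA,GUC,GUG,GUU -> pick last = GUU
residue 3: D codons sorted = GAC,GAU -> pick last = GAU
residue 4: F codons sorted = UUC,UUU -> pick last = UUU
residue 5: K codons sorted = AAA,AAG -> pick last = AAG
residue 6: Y codons sorted = UAC,UAU -> pick last = UAU
residue 7: V codons sorted = GUA,GUC,GUG,GUU -> pick last = GUU
terminator: stop codons sorted = UAA,UAG,UGA -> pick last = UGA

Answer: mRNA: AUGGUUGAUUUUAAGUAUGUUUGA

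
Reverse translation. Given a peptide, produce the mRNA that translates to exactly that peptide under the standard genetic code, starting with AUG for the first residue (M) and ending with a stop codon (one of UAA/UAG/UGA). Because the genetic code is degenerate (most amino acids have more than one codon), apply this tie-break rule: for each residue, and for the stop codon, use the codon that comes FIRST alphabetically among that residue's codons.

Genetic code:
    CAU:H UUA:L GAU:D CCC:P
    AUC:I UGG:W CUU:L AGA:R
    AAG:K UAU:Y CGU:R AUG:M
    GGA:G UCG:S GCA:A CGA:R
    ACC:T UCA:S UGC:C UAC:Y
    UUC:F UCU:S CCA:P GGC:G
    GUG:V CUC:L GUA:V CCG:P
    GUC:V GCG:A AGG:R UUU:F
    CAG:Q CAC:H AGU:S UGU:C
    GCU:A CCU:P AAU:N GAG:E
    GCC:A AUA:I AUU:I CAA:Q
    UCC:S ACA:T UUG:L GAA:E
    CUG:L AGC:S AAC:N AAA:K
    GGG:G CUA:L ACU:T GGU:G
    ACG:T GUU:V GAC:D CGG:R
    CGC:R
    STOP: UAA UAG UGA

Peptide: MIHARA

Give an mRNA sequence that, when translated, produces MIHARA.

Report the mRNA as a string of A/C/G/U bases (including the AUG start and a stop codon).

residue 1: M -> AUG (start codon)
residue 2: I codons sorted = AUA,AUC,AUU -> pick first = AUA
residue 3: H codons sorted = CAC,CAU -> pick first = CAC
residue 4: A codons sorted = GCA,GCC,GCG,GCU -> pick first = GCA
residue 5: R codons sorted = AGA,AGG,CGA,CGC,CGG,CGU -> pick first = AGA
residue 6: A codons sorted = GCA,GCC,GCG,GCU -> pick first = GCA
terminator: stop codons sorted = UAA,UAG,UGA -> pick first = UAA

Answer: mRNA: AUGAUACACGCAAGAGCAUAA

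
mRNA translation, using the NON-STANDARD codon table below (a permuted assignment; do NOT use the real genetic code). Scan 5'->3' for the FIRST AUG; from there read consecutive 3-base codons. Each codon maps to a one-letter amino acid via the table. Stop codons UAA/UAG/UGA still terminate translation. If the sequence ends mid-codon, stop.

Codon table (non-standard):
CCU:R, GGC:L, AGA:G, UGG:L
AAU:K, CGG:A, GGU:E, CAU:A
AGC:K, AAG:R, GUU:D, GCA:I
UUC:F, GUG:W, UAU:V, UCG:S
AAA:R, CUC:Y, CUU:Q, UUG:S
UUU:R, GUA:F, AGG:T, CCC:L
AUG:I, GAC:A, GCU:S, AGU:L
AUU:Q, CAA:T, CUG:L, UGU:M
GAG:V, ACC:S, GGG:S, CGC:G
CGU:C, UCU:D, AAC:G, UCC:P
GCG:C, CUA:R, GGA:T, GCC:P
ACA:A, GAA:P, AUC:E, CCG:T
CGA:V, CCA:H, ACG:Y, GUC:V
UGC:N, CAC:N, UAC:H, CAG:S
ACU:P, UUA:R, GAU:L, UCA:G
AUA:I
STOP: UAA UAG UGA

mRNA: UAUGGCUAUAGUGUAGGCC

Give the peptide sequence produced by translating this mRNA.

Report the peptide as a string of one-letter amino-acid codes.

start AUG at pos 1
pos 1: AUG -> I; peptide=I
pos 4: GCU -> S; peptide=IS
pos 7: AUA -> I; peptide=ISI
pos 10: GUG -> W; peptide=ISIW
pos 13: UAG -> STOP

Answer: ISIW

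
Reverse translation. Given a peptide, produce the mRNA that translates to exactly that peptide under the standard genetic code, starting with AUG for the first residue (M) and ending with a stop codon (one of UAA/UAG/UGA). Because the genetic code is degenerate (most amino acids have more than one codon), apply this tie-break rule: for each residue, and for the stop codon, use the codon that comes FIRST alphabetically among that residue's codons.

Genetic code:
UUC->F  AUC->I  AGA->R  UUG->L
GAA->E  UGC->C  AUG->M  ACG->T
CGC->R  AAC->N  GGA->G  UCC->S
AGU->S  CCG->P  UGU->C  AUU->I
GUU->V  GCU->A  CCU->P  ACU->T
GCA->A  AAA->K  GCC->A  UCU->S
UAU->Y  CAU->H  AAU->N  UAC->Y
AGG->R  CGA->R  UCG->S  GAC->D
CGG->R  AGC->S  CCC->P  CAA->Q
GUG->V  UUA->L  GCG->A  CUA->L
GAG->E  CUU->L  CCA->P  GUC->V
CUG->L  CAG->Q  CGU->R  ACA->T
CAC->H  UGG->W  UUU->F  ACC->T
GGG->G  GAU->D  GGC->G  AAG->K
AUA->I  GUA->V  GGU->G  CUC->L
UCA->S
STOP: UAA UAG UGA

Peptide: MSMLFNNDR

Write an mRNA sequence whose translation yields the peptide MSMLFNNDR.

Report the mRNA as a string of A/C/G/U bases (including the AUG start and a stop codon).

residue 1: M -> AUG (start codon)
residue 2: S codons sorted = AGC,AGU,UCA,UCC,UCG,UCU -> pick first = AGC
residue 3: M -> AUG (only codon)
residue 4: L codons sorted = CUA,CUC,CUG,CUU,UUA,UUG -> pick first = CUA
residue 5: F codons sorted = UUC,UUU -> pick first = UUC
residue 6: N codons sorted = AAC,AAU -> pick first = AAC
residue 7: N codons sorted = AAC,AAU -> pick first = AAC
residue 8: D codons sorted = GAC,GAU -> pick first = GAC
residue 9: R codons sorted = AGA,AGG,CGA,CGC,CGG,CGU -> pick first = AGA
terminator: stop codons sorted = UAA,UAG,UGA -> pick first = UAA

Answer: mRNA: AUGAGCAUGCUAUUCAACAACGACAGAUAA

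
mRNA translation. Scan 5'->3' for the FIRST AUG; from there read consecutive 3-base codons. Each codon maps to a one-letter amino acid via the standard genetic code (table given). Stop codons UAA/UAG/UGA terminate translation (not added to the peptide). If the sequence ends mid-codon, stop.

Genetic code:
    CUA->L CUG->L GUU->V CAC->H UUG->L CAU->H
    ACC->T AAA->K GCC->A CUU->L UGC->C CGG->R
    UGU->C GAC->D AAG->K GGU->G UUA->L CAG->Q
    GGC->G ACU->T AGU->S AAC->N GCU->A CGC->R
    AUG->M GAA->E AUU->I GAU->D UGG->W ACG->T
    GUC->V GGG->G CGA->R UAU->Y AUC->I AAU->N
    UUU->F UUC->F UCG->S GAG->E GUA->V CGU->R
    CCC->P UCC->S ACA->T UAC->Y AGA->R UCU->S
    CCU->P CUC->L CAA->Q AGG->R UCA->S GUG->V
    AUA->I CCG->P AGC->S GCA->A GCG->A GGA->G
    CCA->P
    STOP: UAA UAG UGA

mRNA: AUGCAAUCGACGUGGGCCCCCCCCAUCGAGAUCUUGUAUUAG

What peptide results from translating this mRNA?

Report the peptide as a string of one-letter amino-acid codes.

Answer: MQSTWAPPIEILY

Derivation:
start AUG at pos 0
pos 0: AUG -> M; peptide=M
pos 3: CAA -> Q; peptide=MQ
pos 6: UCG -> S; peptide=MQS
pos 9: ACG -> T; peptide=MQST
pos 12: UGG -> W; peptide=MQSTW
pos 15: GCC -> A; peptide=MQSTWA
pos 18: CCC -> P; peptide=MQSTWAP
pos 21: CCC -> P; peptide=MQSTWAPP
pos 24: AUC -> I; peptide=MQSTWAPPI
pos 27: GAG -> E; peptide=MQSTWAPPIE
pos 30: AUC -> I; peptide=MQSTWAPPIEI
pos 33: UUG -> L; peptide=MQSTWAPPIEIL
pos 36: UAU -> Y; peptide=MQSTWAPPIEILY
pos 39: UAG -> STOP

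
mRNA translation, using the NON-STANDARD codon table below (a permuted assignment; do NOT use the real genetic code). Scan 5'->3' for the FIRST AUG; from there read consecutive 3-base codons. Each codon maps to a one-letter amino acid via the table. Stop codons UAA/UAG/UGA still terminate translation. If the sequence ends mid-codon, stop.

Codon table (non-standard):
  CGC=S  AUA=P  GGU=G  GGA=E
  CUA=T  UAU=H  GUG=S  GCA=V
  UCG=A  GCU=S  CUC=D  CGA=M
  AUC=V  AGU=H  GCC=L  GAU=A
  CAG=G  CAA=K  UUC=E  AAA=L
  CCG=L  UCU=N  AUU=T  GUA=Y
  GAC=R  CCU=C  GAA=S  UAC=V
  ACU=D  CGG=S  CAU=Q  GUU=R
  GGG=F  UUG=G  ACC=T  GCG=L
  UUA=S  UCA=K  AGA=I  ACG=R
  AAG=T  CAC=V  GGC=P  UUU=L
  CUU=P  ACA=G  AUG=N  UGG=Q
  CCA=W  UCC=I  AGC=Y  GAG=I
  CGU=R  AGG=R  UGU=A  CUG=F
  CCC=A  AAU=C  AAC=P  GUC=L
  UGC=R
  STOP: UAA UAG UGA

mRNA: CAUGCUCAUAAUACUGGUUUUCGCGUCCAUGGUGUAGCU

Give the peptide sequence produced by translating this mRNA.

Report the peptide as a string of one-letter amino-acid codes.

start AUG at pos 1
pos 1: AUG -> N; peptide=N
pos 4: CUC -> D; peptide=ND
pos 7: AUA -> P; peptide=NDP
pos 10: AUA -> P; peptide=NDPP
pos 13: CUG -> F; peptide=NDPPF
pos 16: GUU -> R; peptide=NDPPFR
pos 19: UUC -> E; peptide=NDPPFRE
pos 22: GCG -> L; peptide=NDPPFREL
pos 25: UCC -> I; peptide=NDPPFRELI
pos 28: AUG -> N; peptide=NDPPFRELIN
pos 31: GUG -> S; peptide=NDPPFRELINS
pos 34: UAG -> STOP

Answer: NDPPFRELINS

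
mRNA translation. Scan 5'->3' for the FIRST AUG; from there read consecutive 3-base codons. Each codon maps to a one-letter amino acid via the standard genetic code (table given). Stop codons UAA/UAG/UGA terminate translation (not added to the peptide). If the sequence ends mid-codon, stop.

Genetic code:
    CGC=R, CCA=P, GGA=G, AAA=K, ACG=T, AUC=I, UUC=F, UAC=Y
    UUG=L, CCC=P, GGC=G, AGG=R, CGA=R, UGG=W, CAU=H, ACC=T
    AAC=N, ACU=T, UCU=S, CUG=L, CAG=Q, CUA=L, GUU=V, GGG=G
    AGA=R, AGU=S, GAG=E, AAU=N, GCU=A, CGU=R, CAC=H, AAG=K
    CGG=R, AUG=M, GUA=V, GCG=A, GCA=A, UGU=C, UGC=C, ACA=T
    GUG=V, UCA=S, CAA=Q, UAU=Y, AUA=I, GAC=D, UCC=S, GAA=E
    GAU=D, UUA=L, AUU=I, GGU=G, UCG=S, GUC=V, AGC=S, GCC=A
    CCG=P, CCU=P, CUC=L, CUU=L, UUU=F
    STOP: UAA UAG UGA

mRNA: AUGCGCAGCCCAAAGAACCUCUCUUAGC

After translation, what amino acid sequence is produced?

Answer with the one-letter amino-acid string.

start AUG at pos 0
pos 0: AUG -> M; peptide=M
pos 3: CGC -> R; peptide=MR
pos 6: AGC -> S; peptide=MRS
pos 9: CCA -> P; peptide=MRSP
pos 12: AAG -> K; peptide=MRSPK
pos 15: AAC -> N; peptide=MRSPKN
pos 18: CUC -> L; peptide=MRSPKNL
pos 21: UCU -> S; peptide=MRSPKNLS
pos 24: UAG -> STOP

Answer: MRSPKNLS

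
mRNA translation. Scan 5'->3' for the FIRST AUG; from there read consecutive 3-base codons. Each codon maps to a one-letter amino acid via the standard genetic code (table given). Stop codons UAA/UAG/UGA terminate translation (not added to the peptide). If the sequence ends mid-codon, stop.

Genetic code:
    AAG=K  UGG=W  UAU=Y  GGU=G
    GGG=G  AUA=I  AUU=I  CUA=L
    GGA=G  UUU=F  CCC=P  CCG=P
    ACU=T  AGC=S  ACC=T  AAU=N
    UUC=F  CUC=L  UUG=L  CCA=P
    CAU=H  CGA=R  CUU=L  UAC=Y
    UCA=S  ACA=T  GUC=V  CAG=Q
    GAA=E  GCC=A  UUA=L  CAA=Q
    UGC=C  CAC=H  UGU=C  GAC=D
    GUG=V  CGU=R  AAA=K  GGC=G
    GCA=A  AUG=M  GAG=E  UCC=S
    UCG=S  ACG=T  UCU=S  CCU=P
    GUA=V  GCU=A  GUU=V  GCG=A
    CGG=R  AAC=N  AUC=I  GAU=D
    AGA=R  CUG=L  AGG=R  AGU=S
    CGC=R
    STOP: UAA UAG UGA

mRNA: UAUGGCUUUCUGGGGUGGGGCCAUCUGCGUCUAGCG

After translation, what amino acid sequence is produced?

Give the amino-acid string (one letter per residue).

start AUG at pos 1
pos 1: AUG -> M; peptide=M
pos 4: GCU -> A; peptide=MA
pos 7: UUC -> F; peptide=MAF
pos 10: UGG -> W; peptide=MAFW
pos 13: GGU -> G; peptide=MAFWG
pos 16: GGG -> G; peptide=MAFWGG
pos 19: GCC -> A; peptide=MAFWGGA
pos 22: AUC -> I; peptide=MAFWGGAI
pos 25: UGC -> C; peptide=MAFWGGAIC
pos 28: GUC -> V; peptide=MAFWGGAICV
pos 31: UAG -> STOP

Answer: MAFWGGAICV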